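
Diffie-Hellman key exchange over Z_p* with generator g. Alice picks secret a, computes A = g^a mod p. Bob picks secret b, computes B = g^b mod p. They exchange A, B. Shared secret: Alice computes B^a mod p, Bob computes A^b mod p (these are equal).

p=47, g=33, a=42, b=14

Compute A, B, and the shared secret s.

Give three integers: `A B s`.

Answer: 36 12 21

Derivation:
A = 33^42 mod 47  (bits of 42 = 101010)
  bit 0 = 1: r = r^2 * 33 mod 47 = 1^2 * 33 = 1*33 = 33
  bit 1 = 0: r = r^2 mod 47 = 33^2 = 8
  bit 2 = 1: r = r^2 * 33 mod 47 = 8^2 * 33 = 17*33 = 44
  bit 3 = 0: r = r^2 mod 47 = 44^2 = 9
  bit 4 = 1: r = r^2 * 33 mod 47 = 9^2 * 33 = 34*33 = 41
  bit 5 = 0: r = r^2 mod 47 = 41^2 = 36
  -> A = 36
B = 33^14 mod 47  (bits of 14 = 1110)
  bit 0 = 1: r = r^2 * 33 mod 47 = 1^2 * 33 = 1*33 = 33
  bit 1 = 1: r = r^2 * 33 mod 47 = 33^2 * 33 = 8*33 = 29
  bit 2 = 1: r = r^2 * 33 mod 47 = 29^2 * 33 = 42*33 = 23
  bit 3 = 0: r = r^2 mod 47 = 23^2 = 12
  -> B = 12
s = B^a = 12^42 mod 47  (bits of 42 = 101010)
  bit 0 = 1: r = r^2 * 12 mod 47 = 1^2 * 12 = 1*12 = 12
  bit 1 = 0: r = r^2 mod 47 = 12^2 = 3
  bit 2 = 1: r = r^2 * 12 mod 47 = 3^2 * 12 = 9*12 = 14
  bit 3 = 0: r = r^2 mod 47 = 14^2 = 8
  bit 4 = 1: r = r^2 * 12 mod 47 = 8^2 * 12 = 17*12 = 16
  bit 5 = 0: r = r^2 mod 47 = 16^2 = 21
  -> s = B^a = 21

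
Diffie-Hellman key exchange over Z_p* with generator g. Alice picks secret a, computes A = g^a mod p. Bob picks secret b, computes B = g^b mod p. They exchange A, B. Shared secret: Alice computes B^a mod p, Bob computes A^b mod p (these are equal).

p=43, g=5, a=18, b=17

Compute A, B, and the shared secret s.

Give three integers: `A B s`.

Answer: 11 28 41

Derivation:
A = 5^18 mod 43  (bits of 18 = 10010)
  bit 0 = 1: r = r^2 * 5 mod 43 = 1^2 * 5 = 1*5 = 5
  bit 1 = 0: r = r^2 mod 43 = 5^2 = 25
  bit 2 = 0: r = r^2 mod 43 = 25^2 = 23
  bit 3 = 1: r = r^2 * 5 mod 43 = 23^2 * 5 = 13*5 = 22
  bit 4 = 0: r = r^2 mod 43 = 22^2 = 11
  -> A = 11
B = 5^17 mod 43  (bits of 17 = 10001)
  bit 0 = 1: r = r^2 * 5 mod 43 = 1^2 * 5 = 1*5 = 5
  bit 1 = 0: r = r^2 mod 43 = 5^2 = 25
  bit 2 = 0: r = r^2 mod 43 = 25^2 = 23
  bit 3 = 0: r = r^2 mod 43 = 23^2 = 13
  bit 4 = 1: r = r^2 * 5 mod 43 = 13^2 * 5 = 40*5 = 28
  -> B = 28
s = B^a = 28^18 mod 43  (bits of 18 = 10010)
  bit 0 = 1: r = r^2 * 28 mod 43 = 1^2 * 28 = 1*28 = 28
  bit 1 = 0: r = r^2 mod 43 = 28^2 = 10
  bit 2 = 0: r = r^2 mod 43 = 10^2 = 14
  bit 3 = 1: r = r^2 * 28 mod 43 = 14^2 * 28 = 24*28 = 27
  bit 4 = 0: r = r^2 mod 43 = 27^2 = 41
  -> s = B^a = 41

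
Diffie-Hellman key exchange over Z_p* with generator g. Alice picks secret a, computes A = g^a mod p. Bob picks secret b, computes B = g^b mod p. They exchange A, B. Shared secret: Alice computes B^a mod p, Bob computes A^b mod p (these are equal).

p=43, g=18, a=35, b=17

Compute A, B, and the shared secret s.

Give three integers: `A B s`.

Answer: 37 33 7

Derivation:
A = 18^35 mod 43  (bits of 35 = 100011)
  bit 0 = 1: r = r^2 * 18 mod 43 = 1^2 * 18 = 1*18 = 18
  bit 1 = 0: r = r^2 mod 43 = 18^2 = 23
  bit 2 = 0: r = r^2 mod 43 = 23^2 = 13
  bit 3 = 0: r = r^2 mod 43 = 13^2 = 40
  bit 4 = 1: r = r^2 * 18 mod 43 = 40^2 * 18 = 9*18 = 33
  bit 5 = 1: r = r^2 * 18 mod 43 = 33^2 * 18 = 14*18 = 37
  -> A = 37
B = 18^17 mod 43  (bits of 17 = 10001)
  bit 0 = 1: r = r^2 * 18 mod 43 = 1^2 * 18 = 1*18 = 18
  bit 1 = 0: r = r^2 mod 43 = 18^2 = 23
  bit 2 = 0: r = r^2 mod 43 = 23^2 = 13
  bit 3 = 0: r = r^2 mod 43 = 13^2 = 40
  bit 4 = 1: r = r^2 * 18 mod 43 = 40^2 * 18 = 9*18 = 33
  -> B = 33
s = B^a = 33^35 mod 43  (bits of 35 = 100011)
  bit 0 = 1: r = r^2 * 33 mod 43 = 1^2 * 33 = 1*33 = 33
  bit 1 = 0: r = r^2 mod 43 = 33^2 = 14
  bit 2 = 0: r = r^2 mod 43 = 14^2 = 24
  bit 3 = 0: r = r^2 mod 43 = 24^2 = 17
  bit 4 = 1: r = r^2 * 33 mod 43 = 17^2 * 33 = 31*33 = 34
  bit 5 = 1: r = r^2 * 33 mod 43 = 34^2 * 33 = 38*33 = 7
  -> s = B^a = 7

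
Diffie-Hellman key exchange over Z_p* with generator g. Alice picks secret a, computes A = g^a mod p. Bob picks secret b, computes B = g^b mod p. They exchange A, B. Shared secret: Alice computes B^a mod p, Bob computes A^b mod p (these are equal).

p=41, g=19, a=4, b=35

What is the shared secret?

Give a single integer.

Answer: 40

Derivation:
A = 19^4 mod 41  (bits of 4 = 100)
  bit 0 = 1: r = r^2 * 19 mod 41 = 1^2 * 19 = 1*19 = 19
  bit 1 = 0: r = r^2 mod 41 = 19^2 = 33
  bit 2 = 0: r = r^2 mod 41 = 33^2 = 23
  -> A = 23
B = 19^35 mod 41  (bits of 35 = 100011)
  bit 0 = 1: r = r^2 * 19 mod 41 = 1^2 * 19 = 1*19 = 19
  bit 1 = 0: r = r^2 mod 41 = 19^2 = 33
  bit 2 = 0: r = r^2 mod 41 = 33^2 = 23
  bit 3 = 0: r = r^2 mod 41 = 23^2 = 37
  bit 4 = 1: r = r^2 * 19 mod 41 = 37^2 * 19 = 16*19 = 17
  bit 5 = 1: r = r^2 * 19 mod 41 = 17^2 * 19 = 2*19 = 38
  -> B = 38
s = B^a = 38^4 mod 41  (bits of 4 = 100)
  bit 0 = 1: r = r^2 * 38 mod 41 = 1^2 * 38 = 1*38 = 38
  bit 1 = 0: r = r^2 mod 41 = 38^2 = 9
  bit 2 = 0: r = r^2 mod 41 = 9^2 = 40
  -> s = B^a = 40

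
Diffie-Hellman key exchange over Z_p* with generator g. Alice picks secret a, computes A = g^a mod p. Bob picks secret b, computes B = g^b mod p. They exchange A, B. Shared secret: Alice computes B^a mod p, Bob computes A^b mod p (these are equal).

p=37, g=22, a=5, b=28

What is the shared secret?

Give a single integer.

Answer: 33

Derivation:
A = 22^5 mod 37  (bits of 5 = 101)
  bit 0 = 1: r = r^2 * 22 mod 37 = 1^2 * 22 = 1*22 = 22
  bit 1 = 0: r = r^2 mod 37 = 22^2 = 3
  bit 2 = 1: r = r^2 * 22 mod 37 = 3^2 * 22 = 9*22 = 13
  -> A = 13
B = 22^28 mod 37  (bits of 28 = 11100)
  bit 0 = 1: r = r^2 * 22 mod 37 = 1^2 * 22 = 1*22 = 22
  bit 1 = 1: r = r^2 * 22 mod 37 = 22^2 * 22 = 3*22 = 29
  bit 2 = 1: r = r^2 * 22 mod 37 = 29^2 * 22 = 27*22 = 2
  bit 3 = 0: r = r^2 mod 37 = 2^2 = 4
  bit 4 = 0: r = r^2 mod 37 = 4^2 = 16
  -> B = 16
s = B^a = 16^5 mod 37  (bits of 5 = 101)
  bit 0 = 1: r = r^2 * 16 mod 37 = 1^2 * 16 = 1*16 = 16
  bit 1 = 0: r = r^2 mod 37 = 16^2 = 34
  bit 2 = 1: r = r^2 * 16 mod 37 = 34^2 * 16 = 9*16 = 33
  -> s = B^a = 33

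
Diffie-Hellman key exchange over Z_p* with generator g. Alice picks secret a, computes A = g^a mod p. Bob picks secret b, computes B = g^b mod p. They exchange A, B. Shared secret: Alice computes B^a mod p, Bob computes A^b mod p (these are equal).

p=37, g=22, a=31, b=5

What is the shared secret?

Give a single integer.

Answer: 18

Derivation:
A = 22^31 mod 37  (bits of 31 = 11111)
  bit 0 = 1: r = r^2 * 22 mod 37 = 1^2 * 22 = 1*22 = 22
  bit 1 = 1: r = r^2 * 22 mod 37 = 22^2 * 22 = 3*22 = 29
  bit 2 = 1: r = r^2 * 22 mod 37 = 29^2 * 22 = 27*22 = 2
  bit 3 = 1: r = r^2 * 22 mod 37 = 2^2 * 22 = 4*22 = 14
  bit 4 = 1: r = r^2 * 22 mod 37 = 14^2 * 22 = 11*22 = 20
  -> A = 20
B = 22^5 mod 37  (bits of 5 = 101)
  bit 0 = 1: r = r^2 * 22 mod 37 = 1^2 * 22 = 1*22 = 22
  bit 1 = 0: r = r^2 mod 37 = 22^2 = 3
  bit 2 = 1: r = r^2 * 22 mod 37 = 3^2 * 22 = 9*22 = 13
  -> B = 13
s = B^a = 13^31 mod 37  (bits of 31 = 11111)
  bit 0 = 1: r = r^2 * 13 mod 37 = 1^2 * 13 = 1*13 = 13
  bit 1 = 1: r = r^2 * 13 mod 37 = 13^2 * 13 = 21*13 = 14
  bit 2 = 1: r = r^2 * 13 mod 37 = 14^2 * 13 = 11*13 = 32
  bit 3 = 1: r = r^2 * 13 mod 37 = 32^2 * 13 = 25*13 = 29
  bit 4 = 1: r = r^2 * 13 mod 37 = 29^2 * 13 = 27*13 = 18
  -> s = B^a = 18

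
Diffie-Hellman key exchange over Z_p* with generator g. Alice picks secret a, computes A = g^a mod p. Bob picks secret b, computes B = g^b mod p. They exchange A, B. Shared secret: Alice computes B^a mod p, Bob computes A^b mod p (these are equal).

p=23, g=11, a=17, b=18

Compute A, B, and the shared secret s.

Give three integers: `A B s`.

A = 11^17 mod 23  (bits of 17 = 10001)
  bit 0 = 1: r = r^2 * 11 mod 23 = 1^2 * 11 = 1*11 = 11
  bit 1 = 0: r = r^2 mod 23 = 11^2 = 6
  bit 2 = 0: r = r^2 mod 23 = 6^2 = 13
  bit 3 = 0: r = r^2 mod 23 = 13^2 = 8
  bit 4 = 1: r = r^2 * 11 mod 23 = 8^2 * 11 = 18*11 = 14
  -> A = 14
B = 11^18 mod 23  (bits of 18 = 10010)
  bit 0 = 1: r = r^2 * 11 mod 23 = 1^2 * 11 = 1*11 = 11
  bit 1 = 0: r = r^2 mod 23 = 11^2 = 6
  bit 2 = 0: r = r^2 mod 23 = 6^2 = 13
  bit 3 = 1: r = r^2 * 11 mod 23 = 13^2 * 11 = 8*11 = 19
  bit 4 = 0: r = r^2 mod 23 = 19^2 = 16
  -> B = 16
s = B^a = 16^17 mod 23  (bits of 17 = 10001)
  bit 0 = 1: r = r^2 * 16 mod 23 = 1^2 * 16 = 1*16 = 16
  bit 1 = 0: r = r^2 mod 23 = 16^2 = 3
  bit 2 = 0: r = r^2 mod 23 = 3^2 = 9
  bit 3 = 0: r = r^2 mod 23 = 9^2 = 12
  bit 4 = 1: r = r^2 * 16 mod 23 = 12^2 * 16 = 6*16 = 4
  -> s = B^a = 4

Answer: 14 16 4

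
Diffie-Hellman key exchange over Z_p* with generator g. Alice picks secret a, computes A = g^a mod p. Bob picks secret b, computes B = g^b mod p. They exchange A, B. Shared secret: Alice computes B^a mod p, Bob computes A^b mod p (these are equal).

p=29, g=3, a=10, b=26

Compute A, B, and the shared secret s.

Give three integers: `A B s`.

A = 3^10 mod 29  (bits of 10 = 1010)
  bit 0 = 1: r = r^2 * 3 mod 29 = 1^2 * 3 = 1*3 = 3
  bit 1 = 0: r = r^2 mod 29 = 3^2 = 9
  bit 2 = 1: r = r^2 * 3 mod 29 = 9^2 * 3 = 23*3 = 11
  bit 3 = 0: r = r^2 mod 29 = 11^2 = 5
  -> A = 5
B = 3^26 mod 29  (bits of 26 = 11010)
  bit 0 = 1: r = r^2 * 3 mod 29 = 1^2 * 3 = 1*3 = 3
  bit 1 = 1: r = r^2 * 3 mod 29 = 3^2 * 3 = 9*3 = 27
  bit 2 = 0: r = r^2 mod 29 = 27^2 = 4
  bit 3 = 1: r = r^2 * 3 mod 29 = 4^2 * 3 = 16*3 = 19
  bit 4 = 0: r = r^2 mod 29 = 19^2 = 13
  -> B = 13
s = B^a = 13^10 mod 29  (bits of 10 = 1010)
  bit 0 = 1: r = r^2 * 13 mod 29 = 1^2 * 13 = 1*13 = 13
  bit 1 = 0: r = r^2 mod 29 = 13^2 = 24
  bit 2 = 1: r = r^2 * 13 mod 29 = 24^2 * 13 = 25*13 = 6
  bit 3 = 0: r = r^2 mod 29 = 6^2 = 7
  -> s = B^a = 7

Answer: 5 13 7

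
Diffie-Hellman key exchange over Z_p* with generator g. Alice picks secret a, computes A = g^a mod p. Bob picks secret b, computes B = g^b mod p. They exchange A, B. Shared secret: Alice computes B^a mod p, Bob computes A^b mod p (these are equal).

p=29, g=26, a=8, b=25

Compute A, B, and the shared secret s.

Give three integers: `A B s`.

A = 26^8 mod 29  (bits of 8 = 1000)
  bit 0 = 1: r = r^2 * 26 mod 29 = 1^2 * 26 = 1*26 = 26
  bit 1 = 0: r = r^2 mod 29 = 26^2 = 9
  bit 2 = 0: r = r^2 mod 29 = 9^2 = 23
  bit 3 = 0: r = r^2 mod 29 = 23^2 = 7
  -> A = 7
B = 26^25 mod 29  (bits of 25 = 11001)
  bit 0 = 1: r = r^2 * 26 mod 29 = 1^2 * 26 = 1*26 = 26
  bit 1 = 1: r = r^2 * 26 mod 29 = 26^2 * 26 = 9*26 = 2
  bit 2 = 0: r = r^2 mod 29 = 2^2 = 4
  bit 3 = 0: r = r^2 mod 29 = 4^2 = 16
  bit 4 = 1: r = r^2 * 26 mod 29 = 16^2 * 26 = 24*26 = 15
  -> B = 15
s = B^a = 15^8 mod 29  (bits of 8 = 1000)
  bit 0 = 1: r = r^2 * 15 mod 29 = 1^2 * 15 = 1*15 = 15
  bit 1 = 0: r = r^2 mod 29 = 15^2 = 22
  bit 2 = 0: r = r^2 mod 29 = 22^2 = 20
  bit 3 = 0: r = r^2 mod 29 = 20^2 = 23
  -> s = B^a = 23

Answer: 7 15 23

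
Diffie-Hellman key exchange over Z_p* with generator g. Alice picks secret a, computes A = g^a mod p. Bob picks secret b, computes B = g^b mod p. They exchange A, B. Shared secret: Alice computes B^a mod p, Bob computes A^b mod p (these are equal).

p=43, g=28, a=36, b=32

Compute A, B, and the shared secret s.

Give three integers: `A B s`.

Answer: 4 31 41

Derivation:
A = 28^36 mod 43  (bits of 36 = 100100)
  bit 0 = 1: r = r^2 * 28 mod 43 = 1^2 * 28 = 1*28 = 28
  bit 1 = 0: r = r^2 mod 43 = 28^2 = 10
  bit 2 = 0: r = r^2 mod 43 = 10^2 = 14
  bit 3 = 1: r = r^2 * 28 mod 43 = 14^2 * 28 = 24*28 = 27
  bit 4 = 0: r = r^2 mod 43 = 27^2 = 41
  bit 5 = 0: r = r^2 mod 43 = 41^2 = 4
  -> A = 4
B = 28^32 mod 43  (bits of 32 = 100000)
  bit 0 = 1: r = r^2 * 28 mod 43 = 1^2 * 28 = 1*28 = 28
  bit 1 = 0: r = r^2 mod 43 = 28^2 = 10
  bit 2 = 0: r = r^2 mod 43 = 10^2 = 14
  bit 3 = 0: r = r^2 mod 43 = 14^2 = 24
  bit 4 = 0: r = r^2 mod 43 = 24^2 = 17
  bit 5 = 0: r = r^2 mod 43 = 17^2 = 31
  -> B = 31
s = B^a = 31^36 mod 43  (bits of 36 = 100100)
  bit 0 = 1: r = r^2 * 31 mod 43 = 1^2 * 31 = 1*31 = 31
  bit 1 = 0: r = r^2 mod 43 = 31^2 = 15
  bit 2 = 0: r = r^2 mod 43 = 15^2 = 10
  bit 3 = 1: r = r^2 * 31 mod 43 = 10^2 * 31 = 14*31 = 4
  bit 4 = 0: r = r^2 mod 43 = 4^2 = 16
  bit 5 = 0: r = r^2 mod 43 = 16^2 = 41
  -> s = B^a = 41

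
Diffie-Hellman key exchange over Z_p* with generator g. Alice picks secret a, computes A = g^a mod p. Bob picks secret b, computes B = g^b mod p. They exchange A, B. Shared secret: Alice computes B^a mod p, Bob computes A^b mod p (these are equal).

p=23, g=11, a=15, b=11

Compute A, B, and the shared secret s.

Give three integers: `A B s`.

A = 11^15 mod 23  (bits of 15 = 1111)
  bit 0 = 1: r = r^2 * 11 mod 23 = 1^2 * 11 = 1*11 = 11
  bit 1 = 1: r = r^2 * 11 mod 23 = 11^2 * 11 = 6*11 = 20
  bit 2 = 1: r = r^2 * 11 mod 23 = 20^2 * 11 = 9*11 = 7
  bit 3 = 1: r = r^2 * 11 mod 23 = 7^2 * 11 = 3*11 = 10
  -> A = 10
B = 11^11 mod 23  (bits of 11 = 1011)
  bit 0 = 1: r = r^2 * 11 mod 23 = 1^2 * 11 = 1*11 = 11
  bit 1 = 0: r = r^2 mod 23 = 11^2 = 6
  bit 2 = 1: r = r^2 * 11 mod 23 = 6^2 * 11 = 13*11 = 5
  bit 3 = 1: r = r^2 * 11 mod 23 = 5^2 * 11 = 2*11 = 22
  -> B = 22
s = B^a = 22^15 mod 23  (bits of 15 = 1111)
  bit 0 = 1: r = r^2 * 22 mod 23 = 1^2 * 22 = 1*22 = 22
  bit 1 = 1: r = r^2 * 22 mod 23 = 22^2 * 22 = 1*22 = 22
  bit 2 = 1: r = r^2 * 22 mod 23 = 22^2 * 22 = 1*22 = 22
  bit 3 = 1: r = r^2 * 22 mod 23 = 22^2 * 22 = 1*22 = 22
  -> s = B^a = 22

Answer: 10 22 22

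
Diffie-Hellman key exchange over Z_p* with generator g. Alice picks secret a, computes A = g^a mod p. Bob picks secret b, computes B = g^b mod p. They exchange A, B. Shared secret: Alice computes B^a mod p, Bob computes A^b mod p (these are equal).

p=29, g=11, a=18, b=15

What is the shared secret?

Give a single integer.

A = 11^18 mod 29  (bits of 18 = 10010)
  bit 0 = 1: r = r^2 * 11 mod 29 = 1^2 * 11 = 1*11 = 11
  bit 1 = 0: r = r^2 mod 29 = 11^2 = 5
  bit 2 = 0: r = r^2 mod 29 = 5^2 = 25
  bit 3 = 1: r = r^2 * 11 mod 29 = 25^2 * 11 = 16*11 = 2
  bit 4 = 0: r = r^2 mod 29 = 2^2 = 4
  -> A = 4
B = 11^15 mod 29  (bits of 15 = 1111)
  bit 0 = 1: r = r^2 * 11 mod 29 = 1^2 * 11 = 1*11 = 11
  bit 1 = 1: r = r^2 * 11 mod 29 = 11^2 * 11 = 5*11 = 26
  bit 2 = 1: r = r^2 * 11 mod 29 = 26^2 * 11 = 9*11 = 12
  bit 3 = 1: r = r^2 * 11 mod 29 = 12^2 * 11 = 28*11 = 18
  -> B = 18
s = B^a = 18^18 mod 29  (bits of 18 = 10010)
  bit 0 = 1: r = r^2 * 18 mod 29 = 1^2 * 18 = 1*18 = 18
  bit 1 = 0: r = r^2 mod 29 = 18^2 = 5
  bit 2 = 0: r = r^2 mod 29 = 5^2 = 25
  bit 3 = 1: r = r^2 * 18 mod 29 = 25^2 * 18 = 16*18 = 27
  bit 4 = 0: r = r^2 mod 29 = 27^2 = 4
  -> s = B^a = 4

Answer: 4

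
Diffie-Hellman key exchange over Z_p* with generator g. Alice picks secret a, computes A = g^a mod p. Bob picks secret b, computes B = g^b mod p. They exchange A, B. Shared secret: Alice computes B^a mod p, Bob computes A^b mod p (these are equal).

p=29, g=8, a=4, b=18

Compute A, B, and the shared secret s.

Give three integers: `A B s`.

A = 8^4 mod 29  (bits of 4 = 100)
  bit 0 = 1: r = r^2 * 8 mod 29 = 1^2 * 8 = 1*8 = 8
  bit 1 = 0: r = r^2 mod 29 = 8^2 = 6
  bit 2 = 0: r = r^2 mod 29 = 6^2 = 7
  -> A = 7
B = 8^18 mod 29  (bits of 18 = 10010)
  bit 0 = 1: r = r^2 * 8 mod 29 = 1^2 * 8 = 1*8 = 8
  bit 1 = 0: r = r^2 mod 29 = 8^2 = 6
  bit 2 = 0: r = r^2 mod 29 = 6^2 = 7
  bit 3 = 1: r = r^2 * 8 mod 29 = 7^2 * 8 = 20*8 = 15
  bit 4 = 0: r = r^2 mod 29 = 15^2 = 22
  -> B = 22
s = B^a = 22^4 mod 29  (bits of 4 = 100)
  bit 0 = 1: r = r^2 * 22 mod 29 = 1^2 * 22 = 1*22 = 22
  bit 1 = 0: r = r^2 mod 29 = 22^2 = 20
  bit 2 = 0: r = r^2 mod 29 = 20^2 = 23
  -> s = B^a = 23

Answer: 7 22 23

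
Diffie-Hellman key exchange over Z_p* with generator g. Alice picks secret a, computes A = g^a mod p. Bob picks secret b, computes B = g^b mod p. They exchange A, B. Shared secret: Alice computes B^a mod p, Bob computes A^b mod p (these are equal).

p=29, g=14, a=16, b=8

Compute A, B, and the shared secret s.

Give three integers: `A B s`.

A = 14^16 mod 29  (bits of 16 = 10000)
  bit 0 = 1: r = r^2 * 14 mod 29 = 1^2 * 14 = 1*14 = 14
  bit 1 = 0: r = r^2 mod 29 = 14^2 = 22
  bit 2 = 0: r = r^2 mod 29 = 22^2 = 20
  bit 3 = 0: r = r^2 mod 29 = 20^2 = 23
  bit 4 = 0: r = r^2 mod 29 = 23^2 = 7
  -> A = 7
B = 14^8 mod 29  (bits of 8 = 1000)
  bit 0 = 1: r = r^2 * 14 mod 29 = 1^2 * 14 = 1*14 = 14
  bit 1 = 0: r = r^2 mod 29 = 14^2 = 22
  bit 2 = 0: r = r^2 mod 29 = 22^2 = 20
  bit 3 = 0: r = r^2 mod 29 = 20^2 = 23
  -> B = 23
s = B^a = 23^16 mod 29  (bits of 16 = 10000)
  bit 0 = 1: r = r^2 * 23 mod 29 = 1^2 * 23 = 1*23 = 23
  bit 1 = 0: r = r^2 mod 29 = 23^2 = 7
  bit 2 = 0: r = r^2 mod 29 = 7^2 = 20
  bit 3 = 0: r = r^2 mod 29 = 20^2 = 23
  bit 4 = 0: r = r^2 mod 29 = 23^2 = 7
  -> s = B^a = 7

Answer: 7 23 7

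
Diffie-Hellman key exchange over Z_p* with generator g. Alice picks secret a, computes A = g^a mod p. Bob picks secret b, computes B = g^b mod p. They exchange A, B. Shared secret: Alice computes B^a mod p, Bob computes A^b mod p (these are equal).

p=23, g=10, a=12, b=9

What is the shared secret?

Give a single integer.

Answer: 3

Derivation:
A = 10^12 mod 23  (bits of 12 = 1100)
  bit 0 = 1: r = r^2 * 10 mod 23 = 1^2 * 10 = 1*10 = 10
  bit 1 = 1: r = r^2 * 10 mod 23 = 10^2 * 10 = 8*10 = 11
  bit 2 = 0: r = r^2 mod 23 = 11^2 = 6
  bit 3 = 0: r = r^2 mod 23 = 6^2 = 13
  -> A = 13
B = 10^9 mod 23  (bits of 9 = 1001)
  bit 0 = 1: r = r^2 * 10 mod 23 = 1^2 * 10 = 1*10 = 10
  bit 1 = 0: r = r^2 mod 23 = 10^2 = 8
  bit 2 = 0: r = r^2 mod 23 = 8^2 = 18
  bit 3 = 1: r = r^2 * 10 mod 23 = 18^2 * 10 = 2*10 = 20
  -> B = 20
s = B^a = 20^12 mod 23  (bits of 12 = 1100)
  bit 0 = 1: r = r^2 * 20 mod 23 = 1^2 * 20 = 1*20 = 20
  bit 1 = 1: r = r^2 * 20 mod 23 = 20^2 * 20 = 9*20 = 19
  bit 2 = 0: r = r^2 mod 23 = 19^2 = 16
  bit 3 = 0: r = r^2 mod 23 = 16^2 = 3
  -> s = B^a = 3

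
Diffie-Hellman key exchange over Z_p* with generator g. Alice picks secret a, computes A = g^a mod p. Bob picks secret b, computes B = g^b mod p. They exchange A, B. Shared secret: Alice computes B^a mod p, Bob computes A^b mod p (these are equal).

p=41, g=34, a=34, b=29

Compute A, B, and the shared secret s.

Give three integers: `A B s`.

A = 34^34 mod 41  (bits of 34 = 100010)
  bit 0 = 1: r = r^2 * 34 mod 41 = 1^2 * 34 = 1*34 = 34
  bit 1 = 0: r = r^2 mod 41 = 34^2 = 8
  bit 2 = 0: r = r^2 mod 41 = 8^2 = 23
  bit 3 = 0: r = r^2 mod 41 = 23^2 = 37
  bit 4 = 1: r = r^2 * 34 mod 41 = 37^2 * 34 = 16*34 = 11
  bit 5 = 0: r = r^2 mod 41 = 11^2 = 39
  -> A = 39
B = 34^29 mod 41  (bits of 29 = 11101)
  bit 0 = 1: r = r^2 * 34 mod 41 = 1^2 * 34 = 1*34 = 34
  bit 1 = 1: r = r^2 * 34 mod 41 = 34^2 * 34 = 8*34 = 26
  bit 2 = 1: r = r^2 * 34 mod 41 = 26^2 * 34 = 20*34 = 24
  bit 3 = 0: r = r^2 mod 41 = 24^2 = 2
  bit 4 = 1: r = r^2 * 34 mod 41 = 2^2 * 34 = 4*34 = 13
  -> B = 13
s = B^a = 13^34 mod 41  (bits of 34 = 100010)
  bit 0 = 1: r = r^2 * 13 mod 41 = 1^2 * 13 = 1*13 = 13
  bit 1 = 0: r = r^2 mod 41 = 13^2 = 5
  bit 2 = 0: r = r^2 mod 41 = 5^2 = 25
  bit 3 = 0: r = r^2 mod 41 = 25^2 = 10
  bit 4 = 1: r = r^2 * 13 mod 41 = 10^2 * 13 = 18*13 = 29
  bit 5 = 0: r = r^2 mod 41 = 29^2 = 21
  -> s = B^a = 21

Answer: 39 13 21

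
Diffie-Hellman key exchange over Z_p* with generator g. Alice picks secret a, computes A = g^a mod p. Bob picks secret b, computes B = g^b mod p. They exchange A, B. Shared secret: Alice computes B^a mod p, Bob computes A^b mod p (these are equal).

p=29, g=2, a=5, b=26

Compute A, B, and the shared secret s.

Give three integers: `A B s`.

A = 2^5 mod 29  (bits of 5 = 101)
  bit 0 = 1: r = r^2 * 2 mod 29 = 1^2 * 2 = 1*2 = 2
  bit 1 = 0: r = r^2 mod 29 = 2^2 = 4
  bit 2 = 1: r = r^2 * 2 mod 29 = 4^2 * 2 = 16*2 = 3
  -> A = 3
B = 2^26 mod 29  (bits of 26 = 11010)
  bit 0 = 1: r = r^2 * 2 mod 29 = 1^2 * 2 = 1*2 = 2
  bit 1 = 1: r = r^2 * 2 mod 29 = 2^2 * 2 = 4*2 = 8
  bit 2 = 0: r = r^2 mod 29 = 8^2 = 6
  bit 3 = 1: r = r^2 * 2 mod 29 = 6^2 * 2 = 7*2 = 14
  bit 4 = 0: r = r^2 mod 29 = 14^2 = 22
  -> B = 22
s = B^a = 22^5 mod 29  (bits of 5 = 101)
  bit 0 = 1: r = r^2 * 22 mod 29 = 1^2 * 22 = 1*22 = 22
  bit 1 = 0: r = r^2 mod 29 = 22^2 = 20
  bit 2 = 1: r = r^2 * 22 mod 29 = 20^2 * 22 = 23*22 = 13
  -> s = B^a = 13

Answer: 3 22 13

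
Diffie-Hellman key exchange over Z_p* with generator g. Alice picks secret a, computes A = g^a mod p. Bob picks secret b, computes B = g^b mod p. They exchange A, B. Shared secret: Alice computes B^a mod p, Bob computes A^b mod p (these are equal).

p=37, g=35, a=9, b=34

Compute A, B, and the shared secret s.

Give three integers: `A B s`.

A = 35^9 mod 37  (bits of 9 = 1001)
  bit 0 = 1: r = r^2 * 35 mod 37 = 1^2 * 35 = 1*35 = 35
  bit 1 = 0: r = r^2 mod 37 = 35^2 = 4
  bit 2 = 0: r = r^2 mod 37 = 4^2 = 16
  bit 3 = 1: r = r^2 * 35 mod 37 = 16^2 * 35 = 34*35 = 6
  -> A = 6
B = 35^34 mod 37  (bits of 34 = 100010)
  bit 0 = 1: r = r^2 * 35 mod 37 = 1^2 * 35 = 1*35 = 35
  bit 1 = 0: r = r^2 mod 37 = 35^2 = 4
  bit 2 = 0: r = r^2 mod 37 = 4^2 = 16
  bit 3 = 0: r = r^2 mod 37 = 16^2 = 34
  bit 4 = 1: r = r^2 * 35 mod 37 = 34^2 * 35 = 9*35 = 19
  bit 5 = 0: r = r^2 mod 37 = 19^2 = 28
  -> B = 28
s = B^a = 28^9 mod 37  (bits of 9 = 1001)
  bit 0 = 1: r = r^2 * 28 mod 37 = 1^2 * 28 = 1*28 = 28
  bit 1 = 0: r = r^2 mod 37 = 28^2 = 7
  bit 2 = 0: r = r^2 mod 37 = 7^2 = 12
  bit 3 = 1: r = r^2 * 28 mod 37 = 12^2 * 28 = 33*28 = 36
  -> s = B^a = 36

Answer: 6 28 36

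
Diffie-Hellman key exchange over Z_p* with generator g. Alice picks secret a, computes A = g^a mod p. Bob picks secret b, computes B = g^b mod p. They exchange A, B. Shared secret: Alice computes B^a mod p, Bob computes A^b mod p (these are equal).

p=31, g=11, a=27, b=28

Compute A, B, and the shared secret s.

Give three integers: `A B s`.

Answer: 15 10 4

Derivation:
A = 11^27 mod 31  (bits of 27 = 11011)
  bit 0 = 1: r = r^2 * 11 mod 31 = 1^2 * 11 = 1*11 = 11
  bit 1 = 1: r = r^2 * 11 mod 31 = 11^2 * 11 = 28*11 = 29
  bit 2 = 0: r = r^2 mod 31 = 29^2 = 4
  bit 3 = 1: r = r^2 * 11 mod 31 = 4^2 * 11 = 16*11 = 21
  bit 4 = 1: r = r^2 * 11 mod 31 = 21^2 * 11 = 7*11 = 15
  -> A = 15
B = 11^28 mod 31  (bits of 28 = 11100)
  bit 0 = 1: r = r^2 * 11 mod 31 = 1^2 * 11 = 1*11 = 11
  bit 1 = 1: r = r^2 * 11 mod 31 = 11^2 * 11 = 28*11 = 29
  bit 2 = 1: r = r^2 * 11 mod 31 = 29^2 * 11 = 4*11 = 13
  bit 3 = 0: r = r^2 mod 31 = 13^2 = 14
  bit 4 = 0: r = r^2 mod 31 = 14^2 = 10
  -> B = 10
s = B^a = 10^27 mod 31  (bits of 27 = 11011)
  bit 0 = 1: r = r^2 * 10 mod 31 = 1^2 * 10 = 1*10 = 10
  bit 1 = 1: r = r^2 * 10 mod 31 = 10^2 * 10 = 7*10 = 8
  bit 2 = 0: r = r^2 mod 31 = 8^2 = 2
  bit 3 = 1: r = r^2 * 10 mod 31 = 2^2 * 10 = 4*10 = 9
  bit 4 = 1: r = r^2 * 10 mod 31 = 9^2 * 10 = 19*10 = 4
  -> s = B^a = 4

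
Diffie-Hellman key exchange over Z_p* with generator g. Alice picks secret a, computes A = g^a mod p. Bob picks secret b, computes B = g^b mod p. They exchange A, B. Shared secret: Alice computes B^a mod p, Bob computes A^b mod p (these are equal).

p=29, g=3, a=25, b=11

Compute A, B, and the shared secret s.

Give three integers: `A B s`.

Answer: 14 15 8

Derivation:
A = 3^25 mod 29  (bits of 25 = 11001)
  bit 0 = 1: r = r^2 * 3 mod 29 = 1^2 * 3 = 1*3 = 3
  bit 1 = 1: r = r^2 * 3 mod 29 = 3^2 * 3 = 9*3 = 27
  bit 2 = 0: r = r^2 mod 29 = 27^2 = 4
  bit 3 = 0: r = r^2 mod 29 = 4^2 = 16
  bit 4 = 1: r = r^2 * 3 mod 29 = 16^2 * 3 = 24*3 = 14
  -> A = 14
B = 3^11 mod 29  (bits of 11 = 1011)
  bit 0 = 1: r = r^2 * 3 mod 29 = 1^2 * 3 = 1*3 = 3
  bit 1 = 0: r = r^2 mod 29 = 3^2 = 9
  bit 2 = 1: r = r^2 * 3 mod 29 = 9^2 * 3 = 23*3 = 11
  bit 3 = 1: r = r^2 * 3 mod 29 = 11^2 * 3 = 5*3 = 15
  -> B = 15
s = B^a = 15^25 mod 29  (bits of 25 = 11001)
  bit 0 = 1: r = r^2 * 15 mod 29 = 1^2 * 15 = 1*15 = 15
  bit 1 = 1: r = r^2 * 15 mod 29 = 15^2 * 15 = 22*15 = 11
  bit 2 = 0: r = r^2 mod 29 = 11^2 = 5
  bit 3 = 0: r = r^2 mod 29 = 5^2 = 25
  bit 4 = 1: r = r^2 * 15 mod 29 = 25^2 * 15 = 16*15 = 8
  -> s = B^a = 8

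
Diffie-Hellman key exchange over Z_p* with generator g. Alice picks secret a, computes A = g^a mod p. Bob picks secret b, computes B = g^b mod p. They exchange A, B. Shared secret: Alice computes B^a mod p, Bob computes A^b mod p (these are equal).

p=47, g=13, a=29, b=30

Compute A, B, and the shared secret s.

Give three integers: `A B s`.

A = 13^29 mod 47  (bits of 29 = 11101)
  bit 0 = 1: r = r^2 * 13 mod 47 = 1^2 * 13 = 1*13 = 13
  bit 1 = 1: r = r^2 * 13 mod 47 = 13^2 * 13 = 28*13 = 35
  bit 2 = 1: r = r^2 * 13 mod 47 = 35^2 * 13 = 3*13 = 39
  bit 3 = 0: r = r^2 mod 47 = 39^2 = 17
  bit 4 = 1: r = r^2 * 13 mod 47 = 17^2 * 13 = 7*13 = 44
  -> A = 44
B = 13^30 mod 47  (bits of 30 = 11110)
  bit 0 = 1: r = r^2 * 13 mod 47 = 1^2 * 13 = 1*13 = 13
  bit 1 = 1: r = r^2 * 13 mod 47 = 13^2 * 13 = 28*13 = 35
  bit 2 = 1: r = r^2 * 13 mod 47 = 35^2 * 13 = 3*13 = 39
  bit 3 = 1: r = r^2 * 13 mod 47 = 39^2 * 13 = 17*13 = 33
  bit 4 = 0: r = r^2 mod 47 = 33^2 = 8
  -> B = 8
s = B^a = 8^29 mod 47  (bits of 29 = 11101)
  bit 0 = 1: r = r^2 * 8 mod 47 = 1^2 * 8 = 1*8 = 8
  bit 1 = 1: r = r^2 * 8 mod 47 = 8^2 * 8 = 17*8 = 42
  bit 2 = 1: r = r^2 * 8 mod 47 = 42^2 * 8 = 25*8 = 12
  bit 3 = 0: r = r^2 mod 47 = 12^2 = 3
  bit 4 = 1: r = r^2 * 8 mod 47 = 3^2 * 8 = 9*8 = 25
  -> s = B^a = 25

Answer: 44 8 25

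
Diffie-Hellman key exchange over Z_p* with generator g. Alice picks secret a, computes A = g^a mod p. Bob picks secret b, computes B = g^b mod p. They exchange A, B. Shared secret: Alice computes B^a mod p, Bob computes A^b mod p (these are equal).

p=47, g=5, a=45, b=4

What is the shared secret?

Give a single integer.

Answer: 37

Derivation:
A = 5^45 mod 47  (bits of 45 = 101101)
  bit 0 = 1: r = r^2 * 5 mod 47 = 1^2 * 5 = 1*5 = 5
  bit 1 = 0: r = r^2 mod 47 = 5^2 = 25
  bit 2 = 1: r = r^2 * 5 mod 47 = 25^2 * 5 = 14*5 = 23
  bit 3 = 1: r = r^2 * 5 mod 47 = 23^2 * 5 = 12*5 = 13
  bit 4 = 0: r = r^2 mod 47 = 13^2 = 28
  bit 5 = 1: r = r^2 * 5 mod 47 = 28^2 * 5 = 32*5 = 19
  -> A = 19
B = 5^4 mod 47  (bits of 4 = 100)
  bit 0 = 1: r = r^2 * 5 mod 47 = 1^2 * 5 = 1*5 = 5
  bit 1 = 0: r = r^2 mod 47 = 5^2 = 25
  bit 2 = 0: r = r^2 mod 47 = 25^2 = 14
  -> B = 14
s = B^a = 14^45 mod 47  (bits of 45 = 101101)
  bit 0 = 1: r = r^2 * 14 mod 47 = 1^2 * 14 = 1*14 = 14
  bit 1 = 0: r = r^2 mod 47 = 14^2 = 8
  bit 2 = 1: r = r^2 * 14 mod 47 = 8^2 * 14 = 17*14 = 3
  bit 3 = 1: r = r^2 * 14 mod 47 = 3^2 * 14 = 9*14 = 32
  bit 4 = 0: r = r^2 mod 47 = 32^2 = 37
  bit 5 = 1: r = r^2 * 14 mod 47 = 37^2 * 14 = 6*14 = 37
  -> s = B^a = 37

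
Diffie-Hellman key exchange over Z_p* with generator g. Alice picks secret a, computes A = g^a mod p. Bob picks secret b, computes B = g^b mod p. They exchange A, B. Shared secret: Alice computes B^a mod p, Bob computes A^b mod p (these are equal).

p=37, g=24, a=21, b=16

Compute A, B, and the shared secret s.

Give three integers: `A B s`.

A = 24^21 mod 37  (bits of 21 = 10101)
  bit 0 = 1: r = r^2 * 24 mod 37 = 1^2 * 24 = 1*24 = 24
  bit 1 = 0: r = r^2 mod 37 = 24^2 = 21
  bit 2 = 1: r = r^2 * 24 mod 37 = 21^2 * 24 = 34*24 = 2
  bit 3 = 0: r = r^2 mod 37 = 2^2 = 4
  bit 4 = 1: r = r^2 * 24 mod 37 = 4^2 * 24 = 16*24 = 14
  -> A = 14
B = 24^16 mod 37  (bits of 16 = 10000)
  bit 0 = 1: r = r^2 * 24 mod 37 = 1^2 * 24 = 1*24 = 24
  bit 1 = 0: r = r^2 mod 37 = 24^2 = 21
  bit 2 = 0: r = r^2 mod 37 = 21^2 = 34
  bit 3 = 0: r = r^2 mod 37 = 34^2 = 9
  bit 4 = 0: r = r^2 mod 37 = 9^2 = 7
  -> B = 7
s = B^a = 7^21 mod 37  (bits of 21 = 10101)
  bit 0 = 1: r = r^2 * 7 mod 37 = 1^2 * 7 = 1*7 = 7
  bit 1 = 0: r = r^2 mod 37 = 7^2 = 12
  bit 2 = 1: r = r^2 * 7 mod 37 = 12^2 * 7 = 33*7 = 9
  bit 3 = 0: r = r^2 mod 37 = 9^2 = 7
  bit 4 = 1: r = r^2 * 7 mod 37 = 7^2 * 7 = 12*7 = 10
  -> s = B^a = 10

Answer: 14 7 10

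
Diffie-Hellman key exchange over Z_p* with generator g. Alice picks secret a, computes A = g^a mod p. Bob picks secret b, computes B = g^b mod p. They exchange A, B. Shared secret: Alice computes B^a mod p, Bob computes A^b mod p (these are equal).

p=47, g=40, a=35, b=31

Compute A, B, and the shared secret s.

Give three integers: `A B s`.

A = 40^35 mod 47  (bits of 35 = 100011)
  bit 0 = 1: r = r^2 * 40 mod 47 = 1^2 * 40 = 1*40 = 40
  bit 1 = 0: r = r^2 mod 47 = 40^2 = 2
  bit 2 = 0: r = r^2 mod 47 = 2^2 = 4
  bit 3 = 0: r = r^2 mod 47 = 4^2 = 16
  bit 4 = 1: r = r^2 * 40 mod 47 = 16^2 * 40 = 21*40 = 41
  bit 5 = 1: r = r^2 * 40 mod 47 = 41^2 * 40 = 36*40 = 30
  -> A = 30
B = 40^31 mod 47  (bits of 31 = 11111)
  bit 0 = 1: r = r^2 * 40 mod 47 = 1^2 * 40 = 1*40 = 40
  bit 1 = 1: r = r^2 * 40 mod 47 = 40^2 * 40 = 2*40 = 33
  bit 2 = 1: r = r^2 * 40 mod 47 = 33^2 * 40 = 8*40 = 38
  bit 3 = 1: r = r^2 * 40 mod 47 = 38^2 * 40 = 34*40 = 44
  bit 4 = 1: r = r^2 * 40 mod 47 = 44^2 * 40 = 9*40 = 31
  -> B = 31
s = B^a = 31^35 mod 47  (bits of 35 = 100011)
  bit 0 = 1: r = r^2 * 31 mod 47 = 1^2 * 31 = 1*31 = 31
  bit 1 = 0: r = r^2 mod 47 = 31^2 = 21
  bit 2 = 0: r = r^2 mod 47 = 21^2 = 18
  bit 3 = 0: r = r^2 mod 47 = 18^2 = 42
  bit 4 = 1: r = r^2 * 31 mod 47 = 42^2 * 31 = 25*31 = 23
  bit 5 = 1: r = r^2 * 31 mod 47 = 23^2 * 31 = 12*31 = 43
  -> s = B^a = 43

Answer: 30 31 43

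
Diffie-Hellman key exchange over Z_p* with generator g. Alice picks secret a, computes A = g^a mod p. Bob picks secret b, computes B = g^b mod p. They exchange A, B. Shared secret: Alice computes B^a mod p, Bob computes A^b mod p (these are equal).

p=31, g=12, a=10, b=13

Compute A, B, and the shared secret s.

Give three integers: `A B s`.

A = 12^10 mod 31  (bits of 10 = 1010)
  bit 0 = 1: r = r^2 * 12 mod 31 = 1^2 * 12 = 1*12 = 12
  bit 1 = 0: r = r^2 mod 31 = 12^2 = 20
  bit 2 = 1: r = r^2 * 12 mod 31 = 20^2 * 12 = 28*12 = 26
  bit 3 = 0: r = r^2 mod 31 = 26^2 = 25
  -> A = 25
B = 12^13 mod 31  (bits of 13 = 1101)
  bit 0 = 1: r = r^2 * 12 mod 31 = 1^2 * 12 = 1*12 = 12
  bit 1 = 1: r = r^2 * 12 mod 31 = 12^2 * 12 = 20*12 = 23
  bit 2 = 0: r = r^2 mod 31 = 23^2 = 2
  bit 3 = 1: r = r^2 * 12 mod 31 = 2^2 * 12 = 4*12 = 17
  -> B = 17
s = B^a = 17^10 mod 31  (bits of 10 = 1010)
  bit 0 = 1: r = r^2 * 17 mod 31 = 1^2 * 17 = 1*17 = 17
  bit 1 = 0: r = r^2 mod 31 = 17^2 = 10
  bit 2 = 1: r = r^2 * 17 mod 31 = 10^2 * 17 = 7*17 = 26
  bit 3 = 0: r = r^2 mod 31 = 26^2 = 25
  -> s = B^a = 25

Answer: 25 17 25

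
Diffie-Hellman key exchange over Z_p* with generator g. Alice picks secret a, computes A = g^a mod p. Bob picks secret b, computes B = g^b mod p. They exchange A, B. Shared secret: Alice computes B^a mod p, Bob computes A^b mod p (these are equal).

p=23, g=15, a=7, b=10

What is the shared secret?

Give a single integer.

A = 15^7 mod 23  (bits of 7 = 111)
  bit 0 = 1: r = r^2 * 15 mod 23 = 1^2 * 15 = 1*15 = 15
  bit 1 = 1: r = r^2 * 15 mod 23 = 15^2 * 15 = 18*15 = 17
  bit 2 = 1: r = r^2 * 15 mod 23 = 17^2 * 15 = 13*15 = 11
  -> A = 11
B = 15^10 mod 23  (bits of 10 = 1010)
  bit 0 = 1: r = r^2 * 15 mod 23 = 1^2 * 15 = 1*15 = 15
  bit 1 = 0: r = r^2 mod 23 = 15^2 = 18
  bit 2 = 1: r = r^2 * 15 mod 23 = 18^2 * 15 = 2*15 = 7
  bit 3 = 0: r = r^2 mod 23 = 7^2 = 3
  -> B = 3
s = B^a = 3^7 mod 23  (bits of 7 = 111)
  bit 0 = 1: r = r^2 * 3 mod 23 = 1^2 * 3 = 1*3 = 3
  bit 1 = 1: r = r^2 * 3 mod 23 = 3^2 * 3 = 9*3 = 4
  bit 2 = 1: r = r^2 * 3 mod 23 = 4^2 * 3 = 16*3 = 2
  -> s = B^a = 2

Answer: 2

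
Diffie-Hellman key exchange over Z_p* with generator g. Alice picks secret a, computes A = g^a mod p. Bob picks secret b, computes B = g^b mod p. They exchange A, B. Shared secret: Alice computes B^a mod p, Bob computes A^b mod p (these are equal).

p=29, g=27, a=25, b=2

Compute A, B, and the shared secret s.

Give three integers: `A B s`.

Answer: 18 4 5

Derivation:
A = 27^25 mod 29  (bits of 25 = 11001)
  bit 0 = 1: r = r^2 * 27 mod 29 = 1^2 * 27 = 1*27 = 27
  bit 1 = 1: r = r^2 * 27 mod 29 = 27^2 * 27 = 4*27 = 21
  bit 2 = 0: r = r^2 mod 29 = 21^2 = 6
  bit 3 = 0: r = r^2 mod 29 = 6^2 = 7
  bit 4 = 1: r = r^2 * 27 mod 29 = 7^2 * 27 = 20*27 = 18
  -> A = 18
B = 27^2 mod 29  (bits of 2 = 10)
  bit 0 = 1: r = r^2 * 27 mod 29 = 1^2 * 27 = 1*27 = 27
  bit 1 = 0: r = r^2 mod 29 = 27^2 = 4
  -> B = 4
s = B^a = 4^25 mod 29  (bits of 25 = 11001)
  bit 0 = 1: r = r^2 * 4 mod 29 = 1^2 * 4 = 1*4 = 4
  bit 1 = 1: r = r^2 * 4 mod 29 = 4^2 * 4 = 16*4 = 6
  bit 2 = 0: r = r^2 mod 29 = 6^2 = 7
  bit 3 = 0: r = r^2 mod 29 = 7^2 = 20
  bit 4 = 1: r = r^2 * 4 mod 29 = 20^2 * 4 = 23*4 = 5
  -> s = B^a = 5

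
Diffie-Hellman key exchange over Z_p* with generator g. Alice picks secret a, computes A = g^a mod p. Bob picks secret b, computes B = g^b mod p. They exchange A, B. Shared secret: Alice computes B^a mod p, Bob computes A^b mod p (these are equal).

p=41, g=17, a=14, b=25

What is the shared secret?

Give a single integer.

A = 17^14 mod 41  (bits of 14 = 1110)
  bit 0 = 1: r = r^2 * 17 mod 41 = 1^2 * 17 = 1*17 = 17
  bit 1 = 1: r = r^2 * 17 mod 41 = 17^2 * 17 = 2*17 = 34
  bit 2 = 1: r = r^2 * 17 mod 41 = 34^2 * 17 = 8*17 = 13
  bit 3 = 0: r = r^2 mod 41 = 13^2 = 5
  -> A = 5
B = 17^25 mod 41  (bits of 25 = 11001)
  bit 0 = 1: r = r^2 * 17 mod 41 = 1^2 * 17 = 1*17 = 17
  bit 1 = 1: r = r^2 * 17 mod 41 = 17^2 * 17 = 2*17 = 34
  bit 2 = 0: r = r^2 mod 41 = 34^2 = 8
  bit 3 = 0: r = r^2 mod 41 = 8^2 = 23
  bit 4 = 1: r = r^2 * 17 mod 41 = 23^2 * 17 = 37*17 = 14
  -> B = 14
s = B^a = 14^14 mod 41  (bits of 14 = 1110)
  bit 0 = 1: r = r^2 * 14 mod 41 = 1^2 * 14 = 1*14 = 14
  bit 1 = 1: r = r^2 * 14 mod 41 = 14^2 * 14 = 32*14 = 38
  bit 2 = 1: r = r^2 * 14 mod 41 = 38^2 * 14 = 9*14 = 3
  bit 3 = 0: r = r^2 mod 41 = 3^2 = 9
  -> s = B^a = 9

Answer: 9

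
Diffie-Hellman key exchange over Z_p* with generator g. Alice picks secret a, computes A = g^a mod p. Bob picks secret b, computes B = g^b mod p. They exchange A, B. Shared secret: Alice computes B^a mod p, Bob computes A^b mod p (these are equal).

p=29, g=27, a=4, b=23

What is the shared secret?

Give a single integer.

Answer: 24

Derivation:
A = 27^4 mod 29  (bits of 4 = 100)
  bit 0 = 1: r = r^2 * 27 mod 29 = 1^2 * 27 = 1*27 = 27
  bit 1 = 0: r = r^2 mod 29 = 27^2 = 4
  bit 2 = 0: r = r^2 mod 29 = 4^2 = 16
  -> A = 16
B = 27^23 mod 29  (bits of 23 = 10111)
  bit 0 = 1: r = r^2 * 27 mod 29 = 1^2 * 27 = 1*27 = 27
  bit 1 = 0: r = r^2 mod 29 = 27^2 = 4
  bit 2 = 1: r = r^2 * 27 mod 29 = 4^2 * 27 = 16*27 = 26
  bit 3 = 1: r = r^2 * 27 mod 29 = 26^2 * 27 = 9*27 = 11
  bit 4 = 1: r = r^2 * 27 mod 29 = 11^2 * 27 = 5*27 = 19
  -> B = 19
s = B^a = 19^4 mod 29  (bits of 4 = 100)
  bit 0 = 1: r = r^2 * 19 mod 29 = 1^2 * 19 = 1*19 = 19
  bit 1 = 0: r = r^2 mod 29 = 19^2 = 13
  bit 2 = 0: r = r^2 mod 29 = 13^2 = 24
  -> s = B^a = 24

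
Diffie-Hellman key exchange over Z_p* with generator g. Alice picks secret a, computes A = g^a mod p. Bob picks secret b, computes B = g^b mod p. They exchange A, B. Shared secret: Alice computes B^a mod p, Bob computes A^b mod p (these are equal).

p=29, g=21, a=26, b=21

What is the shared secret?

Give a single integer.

A = 21^26 mod 29  (bits of 26 = 11010)
  bit 0 = 1: r = r^2 * 21 mod 29 = 1^2 * 21 = 1*21 = 21
  bit 1 = 1: r = r^2 * 21 mod 29 = 21^2 * 21 = 6*21 = 10
  bit 2 = 0: r = r^2 mod 29 = 10^2 = 13
  bit 3 = 1: r = r^2 * 21 mod 29 = 13^2 * 21 = 24*21 = 11
  bit 4 = 0: r = r^2 mod 29 = 11^2 = 5
  -> A = 5
B = 21^21 mod 29  (bits of 21 = 10101)
  bit 0 = 1: r = r^2 * 21 mod 29 = 1^2 * 21 = 1*21 = 21
  bit 1 = 0: r = r^2 mod 29 = 21^2 = 6
  bit 2 = 1: r = r^2 * 21 mod 29 = 6^2 * 21 = 7*21 = 2
  bit 3 = 0: r = r^2 mod 29 = 2^2 = 4
  bit 4 = 1: r = r^2 * 21 mod 29 = 4^2 * 21 = 16*21 = 17
  -> B = 17
s = B^a = 17^26 mod 29  (bits of 26 = 11010)
  bit 0 = 1: r = r^2 * 17 mod 29 = 1^2 * 17 = 1*17 = 17
  bit 1 = 1: r = r^2 * 17 mod 29 = 17^2 * 17 = 28*17 = 12
  bit 2 = 0: r = r^2 mod 29 = 12^2 = 28
  bit 3 = 1: r = r^2 * 17 mod 29 = 28^2 * 17 = 1*17 = 17
  bit 4 = 0: r = r^2 mod 29 = 17^2 = 28
  -> s = B^a = 28

Answer: 28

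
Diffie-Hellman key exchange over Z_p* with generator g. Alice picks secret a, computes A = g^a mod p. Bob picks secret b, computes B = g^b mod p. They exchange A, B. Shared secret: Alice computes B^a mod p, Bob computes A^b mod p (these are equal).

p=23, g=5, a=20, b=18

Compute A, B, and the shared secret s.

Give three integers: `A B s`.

A = 5^20 mod 23  (bits of 20 = 10100)
  bit 0 = 1: r = r^2 * 5 mod 23 = 1^2 * 5 = 1*5 = 5
  bit 1 = 0: r = r^2 mod 23 = 5^2 = 2
  bit 2 = 1: r = r^2 * 5 mod 23 = 2^2 * 5 = 4*5 = 20
  bit 3 = 0: r = r^2 mod 23 = 20^2 = 9
  bit 4 = 0: r = r^2 mod 23 = 9^2 = 12
  -> A = 12
B = 5^18 mod 23  (bits of 18 = 10010)
  bit 0 = 1: r = r^2 * 5 mod 23 = 1^2 * 5 = 1*5 = 5
  bit 1 = 0: r = r^2 mod 23 = 5^2 = 2
  bit 2 = 0: r = r^2 mod 23 = 2^2 = 4
  bit 3 = 1: r = r^2 * 5 mod 23 = 4^2 * 5 = 16*5 = 11
  bit 4 = 0: r = r^2 mod 23 = 11^2 = 6
  -> B = 6
s = B^a = 6^20 mod 23  (bits of 20 = 10100)
  bit 0 = 1: r = r^2 * 6 mod 23 = 1^2 * 6 = 1*6 = 6
  bit 1 = 0: r = r^2 mod 23 = 6^2 = 13
  bit 2 = 1: r = r^2 * 6 mod 23 = 13^2 * 6 = 8*6 = 2
  bit 3 = 0: r = r^2 mod 23 = 2^2 = 4
  bit 4 = 0: r = r^2 mod 23 = 4^2 = 16
  -> s = B^a = 16

Answer: 12 6 16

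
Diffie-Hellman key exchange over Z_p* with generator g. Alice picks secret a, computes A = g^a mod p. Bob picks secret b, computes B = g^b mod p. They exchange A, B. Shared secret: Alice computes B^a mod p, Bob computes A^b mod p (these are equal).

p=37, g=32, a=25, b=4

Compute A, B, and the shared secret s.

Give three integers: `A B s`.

Answer: 18 33 7

Derivation:
A = 32^25 mod 37  (bits of 25 = 11001)
  bit 0 = 1: r = r^2 * 32 mod 37 = 1^2 * 32 = 1*32 = 32
  bit 1 = 1: r = r^2 * 32 mod 37 = 32^2 * 32 = 25*32 = 23
  bit 2 = 0: r = r^2 mod 37 = 23^2 = 11
  bit 3 = 0: r = r^2 mod 37 = 11^2 = 10
  bit 4 = 1: r = r^2 * 32 mod 37 = 10^2 * 32 = 26*32 = 18
  -> A = 18
B = 32^4 mod 37  (bits of 4 = 100)
  bit 0 = 1: r = r^2 * 32 mod 37 = 1^2 * 32 = 1*32 = 32
  bit 1 = 0: r = r^2 mod 37 = 32^2 = 25
  bit 2 = 0: r = r^2 mod 37 = 25^2 = 33
  -> B = 33
s = B^a = 33^25 mod 37  (bits of 25 = 11001)
  bit 0 = 1: r = r^2 * 33 mod 37 = 1^2 * 33 = 1*33 = 33
  bit 1 = 1: r = r^2 * 33 mod 37 = 33^2 * 33 = 16*33 = 10
  bit 2 = 0: r = r^2 mod 37 = 10^2 = 26
  bit 3 = 0: r = r^2 mod 37 = 26^2 = 10
  bit 4 = 1: r = r^2 * 33 mod 37 = 10^2 * 33 = 26*33 = 7
  -> s = B^a = 7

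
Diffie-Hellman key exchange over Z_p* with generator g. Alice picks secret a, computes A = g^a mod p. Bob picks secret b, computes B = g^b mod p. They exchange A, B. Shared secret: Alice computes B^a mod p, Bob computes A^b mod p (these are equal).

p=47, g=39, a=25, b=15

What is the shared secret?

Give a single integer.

A = 39^25 mod 47  (bits of 25 = 11001)
  bit 0 = 1: r = r^2 * 39 mod 47 = 1^2 * 39 = 1*39 = 39
  bit 1 = 1: r = r^2 * 39 mod 47 = 39^2 * 39 = 17*39 = 5
  bit 2 = 0: r = r^2 mod 47 = 5^2 = 25
  bit 3 = 0: r = r^2 mod 47 = 25^2 = 14
  bit 4 = 1: r = r^2 * 39 mod 47 = 14^2 * 39 = 8*39 = 30
  -> A = 30
B = 39^15 mod 47  (bits of 15 = 1111)
  bit 0 = 1: r = r^2 * 39 mod 47 = 1^2 * 39 = 1*39 = 39
  bit 1 = 1: r = r^2 * 39 mod 47 = 39^2 * 39 = 17*39 = 5
  bit 2 = 1: r = r^2 * 39 mod 47 = 5^2 * 39 = 25*39 = 35
  bit 3 = 1: r = r^2 * 39 mod 47 = 35^2 * 39 = 3*39 = 23
  -> B = 23
s = B^a = 23^25 mod 47  (bits of 25 = 11001)
  bit 0 = 1: r = r^2 * 23 mod 47 = 1^2 * 23 = 1*23 = 23
  bit 1 = 1: r = r^2 * 23 mod 47 = 23^2 * 23 = 12*23 = 41
  bit 2 = 0: r = r^2 mod 47 = 41^2 = 36
  bit 3 = 0: r = r^2 mod 47 = 36^2 = 27
  bit 4 = 1: r = r^2 * 23 mod 47 = 27^2 * 23 = 24*23 = 35
  -> s = B^a = 35

Answer: 35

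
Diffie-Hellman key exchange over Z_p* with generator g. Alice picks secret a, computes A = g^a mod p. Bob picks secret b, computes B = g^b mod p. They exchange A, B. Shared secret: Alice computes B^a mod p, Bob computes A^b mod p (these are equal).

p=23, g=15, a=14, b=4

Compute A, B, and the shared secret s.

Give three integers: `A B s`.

A = 15^14 mod 23  (bits of 14 = 1110)
  bit 0 = 1: r = r^2 * 15 mod 23 = 1^2 * 15 = 1*15 = 15
  bit 1 = 1: r = r^2 * 15 mod 23 = 15^2 * 15 = 18*15 = 17
  bit 2 = 1: r = r^2 * 15 mod 23 = 17^2 * 15 = 13*15 = 11
  bit 3 = 0: r = r^2 mod 23 = 11^2 = 6
  -> A = 6
B = 15^4 mod 23  (bits of 4 = 100)
  bit 0 = 1: r = r^2 * 15 mod 23 = 1^2 * 15 = 1*15 = 15
  bit 1 = 0: r = r^2 mod 23 = 15^2 = 18
  bit 2 = 0: r = r^2 mod 23 = 18^2 = 2
  -> B = 2
s = B^a = 2^14 mod 23  (bits of 14 = 1110)
  bit 0 = 1: r = r^2 * 2 mod 23 = 1^2 * 2 = 1*2 = 2
  bit 1 = 1: r = r^2 * 2 mod 23 = 2^2 * 2 = 4*2 = 8
  bit 2 = 1: r = r^2 * 2 mod 23 = 8^2 * 2 = 18*2 = 13
  bit 3 = 0: r = r^2 mod 23 = 13^2 = 8
  -> s = B^a = 8

Answer: 6 2 8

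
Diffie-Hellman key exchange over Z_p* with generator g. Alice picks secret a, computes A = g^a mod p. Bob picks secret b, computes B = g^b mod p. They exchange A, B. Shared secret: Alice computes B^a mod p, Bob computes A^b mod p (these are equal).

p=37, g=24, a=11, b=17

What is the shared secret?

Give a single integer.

A = 24^11 mod 37  (bits of 11 = 1011)
  bit 0 = 1: r = r^2 * 24 mod 37 = 1^2 * 24 = 1*24 = 24
  bit 1 = 0: r = r^2 mod 37 = 24^2 = 21
  bit 2 = 1: r = r^2 * 24 mod 37 = 21^2 * 24 = 34*24 = 2
  bit 3 = 1: r = r^2 * 24 mod 37 = 2^2 * 24 = 4*24 = 22
  -> A = 22
B = 24^17 mod 37  (bits of 17 = 10001)
  bit 0 = 1: r = r^2 * 24 mod 37 = 1^2 * 24 = 1*24 = 24
  bit 1 = 0: r = r^2 mod 37 = 24^2 = 21
  bit 2 = 0: r = r^2 mod 37 = 21^2 = 34
  bit 3 = 0: r = r^2 mod 37 = 34^2 = 9
  bit 4 = 1: r = r^2 * 24 mod 37 = 9^2 * 24 = 7*24 = 20
  -> B = 20
s = B^a = 20^11 mod 37  (bits of 11 = 1011)
  bit 0 = 1: r = r^2 * 20 mod 37 = 1^2 * 20 = 1*20 = 20
  bit 1 = 0: r = r^2 mod 37 = 20^2 = 30
  bit 2 = 1: r = r^2 * 20 mod 37 = 30^2 * 20 = 12*20 = 18
  bit 3 = 1: r = r^2 * 20 mod 37 = 18^2 * 20 = 28*20 = 5
  -> s = B^a = 5

Answer: 5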